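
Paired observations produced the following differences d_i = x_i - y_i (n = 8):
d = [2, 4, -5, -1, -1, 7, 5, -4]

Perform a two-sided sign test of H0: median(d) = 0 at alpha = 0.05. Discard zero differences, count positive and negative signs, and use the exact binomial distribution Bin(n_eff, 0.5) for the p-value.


Step 1: Discard zero differences. Original n = 8; n_eff = number of nonzero differences = 8.
Nonzero differences (with sign): +2, +4, -5, -1, -1, +7, +5, -4
Step 2: Count signs: positive = 4, negative = 4.
Step 3: Under H0: P(positive) = 0.5, so the number of positives S ~ Bin(8, 0.5).
Step 4: Two-sided exact p-value = sum of Bin(8,0.5) probabilities at or below the observed probability = 1.000000.
Step 5: alpha = 0.05. fail to reject H0.

n_eff = 8, pos = 4, neg = 4, p = 1.000000, fail to reject H0.


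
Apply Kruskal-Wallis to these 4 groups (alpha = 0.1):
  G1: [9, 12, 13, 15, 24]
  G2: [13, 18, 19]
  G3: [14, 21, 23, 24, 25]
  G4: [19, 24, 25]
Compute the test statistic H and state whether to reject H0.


Step 1: Combine all N = 16 observations and assign midranks.
sorted (value, group, rank): (9,G1,1), (12,G1,2), (13,G1,3.5), (13,G2,3.5), (14,G3,5), (15,G1,6), (18,G2,7), (19,G2,8.5), (19,G4,8.5), (21,G3,10), (23,G3,11), (24,G1,13), (24,G3,13), (24,G4,13), (25,G3,15.5), (25,G4,15.5)
Step 2: Sum ranks within each group.
R_1 = 25.5 (n_1 = 5)
R_2 = 19 (n_2 = 3)
R_3 = 54.5 (n_3 = 5)
R_4 = 37 (n_4 = 3)
Step 3: H = 12/(N(N+1)) * sum(R_i^2/n_i) - 3(N+1)
     = 12/(16*17) * (25.5^2/5 + 19^2/3 + 54.5^2/5 + 37^2/3) - 3*17
     = 0.044118 * 1300.77 - 51
     = 6.386765.
Step 4: Ties present; correction factor C = 1 - 42/(16^3 - 16) = 0.989706. Corrected H = 6.386765 / 0.989706 = 6.453195.
Step 5: Under H0, H ~ chi^2(3); p-value = 0.091527.
Step 6: alpha = 0.1. reject H0.

H = 6.4532, df = 3, p = 0.091527, reject H0.


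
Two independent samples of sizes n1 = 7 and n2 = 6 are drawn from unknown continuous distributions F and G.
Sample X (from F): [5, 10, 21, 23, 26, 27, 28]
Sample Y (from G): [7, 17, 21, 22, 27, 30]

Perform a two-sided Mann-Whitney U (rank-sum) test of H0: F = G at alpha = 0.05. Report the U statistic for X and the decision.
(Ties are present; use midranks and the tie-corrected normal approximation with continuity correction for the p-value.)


Step 1: Combine and sort all 13 observations; assign midranks.
sorted (value, group): (5,X), (7,Y), (10,X), (17,Y), (21,X), (21,Y), (22,Y), (23,X), (26,X), (27,X), (27,Y), (28,X), (30,Y)
ranks: 5->1, 7->2, 10->3, 17->4, 21->5.5, 21->5.5, 22->7, 23->8, 26->9, 27->10.5, 27->10.5, 28->12, 30->13
Step 2: Rank sum for X: R1 = 1 + 3 + 5.5 + 8 + 9 + 10.5 + 12 = 49.
Step 3: U_X = R1 - n1(n1+1)/2 = 49 - 7*8/2 = 49 - 28 = 21.
       U_Y = n1*n2 - U_X = 42 - 21 = 21.
Step 4: Ties are present, so use the tie-corrected normal approximation (with continuity correction) for the p-value.
Step 5: p-value = 1.000000; compare to alpha = 0.05. fail to reject H0.

U_X = 21, p = 1.000000, fail to reject H0 at alpha = 0.05.


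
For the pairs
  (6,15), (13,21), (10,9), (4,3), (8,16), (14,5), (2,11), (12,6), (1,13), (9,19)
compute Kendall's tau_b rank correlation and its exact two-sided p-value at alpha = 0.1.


Step 1: Enumerate the 45 unordered pairs (i,j) with i<j and classify each by sign(x_j-x_i) * sign(y_j-y_i).
  (1,2):dx=+7,dy=+6->C; (1,3):dx=+4,dy=-6->D; (1,4):dx=-2,dy=-12->C; (1,5):dx=+2,dy=+1->C
  (1,6):dx=+8,dy=-10->D; (1,7):dx=-4,dy=-4->C; (1,8):dx=+6,dy=-9->D; (1,9):dx=-5,dy=-2->C
  (1,10):dx=+3,dy=+4->C; (2,3):dx=-3,dy=-12->C; (2,4):dx=-9,dy=-18->C; (2,5):dx=-5,dy=-5->C
  (2,6):dx=+1,dy=-16->D; (2,7):dx=-11,dy=-10->C; (2,8):dx=-1,dy=-15->C; (2,9):dx=-12,dy=-8->C
  (2,10):dx=-4,dy=-2->C; (3,4):dx=-6,dy=-6->C; (3,5):dx=-2,dy=+7->D; (3,6):dx=+4,dy=-4->D
  (3,7):dx=-8,dy=+2->D; (3,8):dx=+2,dy=-3->D; (3,9):dx=-9,dy=+4->D; (3,10):dx=-1,dy=+10->D
  (4,5):dx=+4,dy=+13->C; (4,6):dx=+10,dy=+2->C; (4,7):dx=-2,dy=+8->D; (4,8):dx=+8,dy=+3->C
  (4,9):dx=-3,dy=+10->D; (4,10):dx=+5,dy=+16->C; (5,6):dx=+6,dy=-11->D; (5,7):dx=-6,dy=-5->C
  (5,8):dx=+4,dy=-10->D; (5,9):dx=-7,dy=-3->C; (5,10):dx=+1,dy=+3->C; (6,7):dx=-12,dy=+6->D
  (6,8):dx=-2,dy=+1->D; (6,9):dx=-13,dy=+8->D; (6,10):dx=-5,dy=+14->D; (7,8):dx=+10,dy=-5->D
  (7,9):dx=-1,dy=+2->D; (7,10):dx=+7,dy=+8->C; (8,9):dx=-11,dy=+7->D; (8,10):dx=-3,dy=+13->D
  (9,10):dx=+8,dy=+6->C
Step 2: C = 23, D = 22, total pairs = 45.
Step 3: tau = (C - D)/(n(n-1)/2) = (23 - 22)/45 = 0.022222.
Step 4: Exact two-sided p-value (enumerate n! = 3628800 permutations of y under H0): p = 1.000000.
Step 5: alpha = 0.1. fail to reject H0.

tau_b = 0.0222 (C=23, D=22), p = 1.000000, fail to reject H0.


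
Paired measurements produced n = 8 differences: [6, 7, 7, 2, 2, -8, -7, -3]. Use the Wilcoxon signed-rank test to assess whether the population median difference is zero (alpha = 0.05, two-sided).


Step 1: Drop any zero differences (none here) and take |d_i|.
|d| = [6, 7, 7, 2, 2, 8, 7, 3]
Step 2: Midrank |d_i| (ties get averaged ranks).
ranks: |6|->4, |7|->6, |7|->6, |2|->1.5, |2|->1.5, |8|->8, |7|->6, |3|->3
Step 3: Attach original signs; sum ranks with positive sign and with negative sign.
W+ = 4 + 6 + 6 + 1.5 + 1.5 = 19
W- = 8 + 6 + 3 = 17
(Check: W+ + W- = 36 should equal n(n+1)/2 = 36.)
Step 4: Test statistic W = min(W+, W-) = 17.
Step 5: Ties in |d|, so use the tie-corrected normal approximation.
        E[W] = n(n+1)/4 = 8*9/4 = 18.
        Tie groups: |d|=2 (t=2), |d|=7 (t=3); sum(t^3 - t) = 30.
        Var[W] = n(n+1)(2n+1)/24 - sum(t^3-t)/48 = 1224/24 - 30/48 = 50.375.
        z = (W - E[W]) / sqrt(Var[W]) = (17 - 18) / 7.0975 = -0.1409.
        Two-sided p = 2*Phi(z) = 0.887954.
Step 6: alpha = 0.05. fail to reject H0.

W+ = 19, W- = 17, W = min = 17, p = 0.887954, fail to reject H0.


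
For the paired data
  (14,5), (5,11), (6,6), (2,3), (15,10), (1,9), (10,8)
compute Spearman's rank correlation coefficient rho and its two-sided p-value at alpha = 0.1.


Step 1: Rank x and y separately (midranks; no ties here).
rank(x): 14->6, 5->3, 6->4, 2->2, 15->7, 1->1, 10->5
rank(y): 5->2, 11->7, 6->3, 3->1, 10->6, 9->5, 8->4
Step 2: d_i = R_x(i) - R_y(i); compute d_i^2.
  (6-2)^2=16, (3-7)^2=16, (4-3)^2=1, (2-1)^2=1, (7-6)^2=1, (1-5)^2=16, (5-4)^2=1
sum(d^2) = 52.
Step 3: rho = 1 - 6*52 / (7*(7^2 - 1)) = 1 - 312/336 = 0.071429.
Step 4: Under H0, t = rho * sqrt((n-2)/(1-rho^2)) = 0.1601 ~ t(5).
Step 5: Two-sided p-value from the t-distribution with 5 df = 0.879048.
Step 6: alpha = 0.1. fail to reject H0.

rho = 0.0714, p = 0.879048, fail to reject H0 at alpha = 0.1.


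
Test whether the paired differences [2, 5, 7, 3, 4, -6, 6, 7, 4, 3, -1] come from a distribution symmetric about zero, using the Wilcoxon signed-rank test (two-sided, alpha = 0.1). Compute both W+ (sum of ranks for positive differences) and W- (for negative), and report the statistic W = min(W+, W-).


Step 1: Drop any zero differences (none here) and take |d_i|.
|d| = [2, 5, 7, 3, 4, 6, 6, 7, 4, 3, 1]
Step 2: Midrank |d_i| (ties get averaged ranks).
ranks: |2|->2, |5|->7, |7|->10.5, |3|->3.5, |4|->5.5, |6|->8.5, |6|->8.5, |7|->10.5, |4|->5.5, |3|->3.5, |1|->1
Step 3: Attach original signs; sum ranks with positive sign and with negative sign.
W+ = 2 + 7 + 10.5 + 3.5 + 5.5 + 8.5 + 10.5 + 5.5 + 3.5 = 56.5
W- = 8.5 + 1 = 9.5
(Check: W+ + W- = 66 should equal n(n+1)/2 = 66.)
Step 4: Test statistic W = min(W+, W-) = 9.5.
Step 5: Ties in |d|, so use the tie-corrected normal approximation.
        E[W] = n(n+1)/4 = 11*12/4 = 33.
        Tie groups: |d|=3 (t=2), |d|=4 (t=2), |d|=6 (t=2), |d|=7 (t=2); sum(t^3 - t) = 24.
        Var[W] = n(n+1)(2n+1)/24 - sum(t^3-t)/48 = 3036/24 - 24/48 = 126.
        z = (W - E[W]) / sqrt(Var[W]) = (9.5 - 33) / 11.2250 = -2.0935.
        Two-sided p = 2*Phi(z) = 0.036300.
Step 6: alpha = 0.1. reject H0.

W+ = 56.5, W- = 9.5, W = min = 9.5, p = 0.036300, reject H0.


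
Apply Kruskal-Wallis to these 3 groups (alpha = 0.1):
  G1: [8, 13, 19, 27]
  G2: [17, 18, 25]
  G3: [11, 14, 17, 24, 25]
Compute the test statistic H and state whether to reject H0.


Step 1: Combine all N = 12 observations and assign midranks.
sorted (value, group, rank): (8,G1,1), (11,G3,2), (13,G1,3), (14,G3,4), (17,G2,5.5), (17,G3,5.5), (18,G2,7), (19,G1,8), (24,G3,9), (25,G2,10.5), (25,G3,10.5), (27,G1,12)
Step 2: Sum ranks within each group.
R_1 = 24 (n_1 = 4)
R_2 = 23 (n_2 = 3)
R_3 = 31 (n_3 = 5)
Step 3: H = 12/(N(N+1)) * sum(R_i^2/n_i) - 3(N+1)
     = 12/(12*13) * (24^2/4 + 23^2/3 + 31^2/5) - 3*13
     = 0.076923 * 512.533 - 39
     = 0.425641.
Step 4: Ties present; correction factor C = 1 - 12/(12^3 - 12) = 0.993007. Corrected H = 0.425641 / 0.993007 = 0.428638.
Step 5: Under H0, H ~ chi^2(2); p-value = 0.807091.
Step 6: alpha = 0.1. fail to reject H0.

H = 0.4286, df = 2, p = 0.807091, fail to reject H0.


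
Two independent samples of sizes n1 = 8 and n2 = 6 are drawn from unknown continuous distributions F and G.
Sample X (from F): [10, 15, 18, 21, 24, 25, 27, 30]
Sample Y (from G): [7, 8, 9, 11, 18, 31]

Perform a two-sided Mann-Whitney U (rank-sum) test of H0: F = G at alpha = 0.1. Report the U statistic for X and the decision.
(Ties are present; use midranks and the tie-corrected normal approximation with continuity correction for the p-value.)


Step 1: Combine and sort all 14 observations; assign midranks.
sorted (value, group): (7,Y), (8,Y), (9,Y), (10,X), (11,Y), (15,X), (18,X), (18,Y), (21,X), (24,X), (25,X), (27,X), (30,X), (31,Y)
ranks: 7->1, 8->2, 9->3, 10->4, 11->5, 15->6, 18->7.5, 18->7.5, 21->9, 24->10, 25->11, 27->12, 30->13, 31->14
Step 2: Rank sum for X: R1 = 4 + 6 + 7.5 + 9 + 10 + 11 + 12 + 13 = 72.5.
Step 3: U_X = R1 - n1(n1+1)/2 = 72.5 - 8*9/2 = 72.5 - 36 = 36.5.
       U_Y = n1*n2 - U_X = 48 - 36.5 = 11.5.
Step 4: Ties are present, so use the tie-corrected normal approximation (with continuity correction) for the p-value.
Step 5: p-value = 0.120926; compare to alpha = 0.1. fail to reject H0.

U_X = 36.5, p = 0.120926, fail to reject H0 at alpha = 0.1.


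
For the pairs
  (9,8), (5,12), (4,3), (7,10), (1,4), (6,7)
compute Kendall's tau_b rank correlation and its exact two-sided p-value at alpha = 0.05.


Step 1: Enumerate the 15 unordered pairs (i,j) with i<j and classify each by sign(x_j-x_i) * sign(y_j-y_i).
  (1,2):dx=-4,dy=+4->D; (1,3):dx=-5,dy=-5->C; (1,4):dx=-2,dy=+2->D; (1,5):dx=-8,dy=-4->C
  (1,6):dx=-3,dy=-1->C; (2,3):dx=-1,dy=-9->C; (2,4):dx=+2,dy=-2->D; (2,5):dx=-4,dy=-8->C
  (2,6):dx=+1,dy=-5->D; (3,4):dx=+3,dy=+7->C; (3,5):dx=-3,dy=+1->D; (3,6):dx=+2,dy=+4->C
  (4,5):dx=-6,dy=-6->C; (4,6):dx=-1,dy=-3->C; (5,6):dx=+5,dy=+3->C
Step 2: C = 10, D = 5, total pairs = 15.
Step 3: tau = (C - D)/(n(n-1)/2) = (10 - 5)/15 = 0.333333.
Step 4: Exact two-sided p-value (enumerate n! = 720 permutations of y under H0): p = 0.469444.
Step 5: alpha = 0.05. fail to reject H0.

tau_b = 0.3333 (C=10, D=5), p = 0.469444, fail to reject H0.


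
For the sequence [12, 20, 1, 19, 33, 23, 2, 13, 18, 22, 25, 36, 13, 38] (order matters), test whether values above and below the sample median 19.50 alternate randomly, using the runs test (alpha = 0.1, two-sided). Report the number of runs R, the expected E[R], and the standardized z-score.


Step 1: Compute median = 19.50; label A = above, B = below.
Labels in order: BABBAABBBAAABA  (n_A = 7, n_B = 7)
Step 2: Count runs R = 8.
Step 3: Under H0 (random ordering), E[R] = 2*n_A*n_B/(n_A+n_B) + 1 = 2*7*7/14 + 1 = 8.0000.
        Var[R] = 2*n_A*n_B*(2*n_A*n_B - n_A - n_B) / ((n_A+n_B)^2 * (n_A+n_B-1)) = 8232/2548 = 3.2308.
        SD[R] = 1.7974.
Step 4: R = E[R], so z = 0 with no continuity correction.
Step 5: Two-sided p-value via normal approximation = 2*(1 - Phi(|z|)) = 1.000000.
Step 6: alpha = 0.1. fail to reject H0.

R = 8, z = 0.0000, p = 1.000000, fail to reject H0.


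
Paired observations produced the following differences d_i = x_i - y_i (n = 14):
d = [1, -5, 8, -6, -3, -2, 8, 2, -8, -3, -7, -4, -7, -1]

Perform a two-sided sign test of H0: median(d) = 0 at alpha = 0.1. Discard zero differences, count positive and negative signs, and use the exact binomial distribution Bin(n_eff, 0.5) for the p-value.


Step 1: Discard zero differences. Original n = 14; n_eff = number of nonzero differences = 14.
Nonzero differences (with sign): +1, -5, +8, -6, -3, -2, +8, +2, -8, -3, -7, -4, -7, -1
Step 2: Count signs: positive = 4, negative = 10.
Step 3: Under H0: P(positive) = 0.5, so the number of positives S ~ Bin(14, 0.5).
Step 4: Two-sided exact p-value = sum of Bin(14,0.5) probabilities at or below the observed probability = 0.179565.
Step 5: alpha = 0.1. fail to reject H0.

n_eff = 14, pos = 4, neg = 10, p = 0.179565, fail to reject H0.


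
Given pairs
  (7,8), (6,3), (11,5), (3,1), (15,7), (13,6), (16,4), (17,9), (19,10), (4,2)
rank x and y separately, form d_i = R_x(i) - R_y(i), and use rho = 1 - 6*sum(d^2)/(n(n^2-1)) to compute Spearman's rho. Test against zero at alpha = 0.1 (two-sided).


Step 1: Rank x and y separately (midranks; no ties here).
rank(x): 7->4, 6->3, 11->5, 3->1, 15->7, 13->6, 16->8, 17->9, 19->10, 4->2
rank(y): 8->8, 3->3, 5->5, 1->1, 7->7, 6->6, 4->4, 9->9, 10->10, 2->2
Step 2: d_i = R_x(i) - R_y(i); compute d_i^2.
  (4-8)^2=16, (3-3)^2=0, (5-5)^2=0, (1-1)^2=0, (7-7)^2=0, (6-6)^2=0, (8-4)^2=16, (9-9)^2=0, (10-10)^2=0, (2-2)^2=0
sum(d^2) = 32.
Step 3: rho = 1 - 6*32 / (10*(10^2 - 1)) = 1 - 192/990 = 0.806061.
Step 4: Under H0, t = rho * sqrt((n-2)/(1-rho^2)) = 3.8522 ~ t(8).
Step 5: Two-sided p-value from the t-distribution with 8 df = 0.004862.
Step 6: alpha = 0.1. reject H0.

rho = 0.8061, p = 0.004862, reject H0 at alpha = 0.1.


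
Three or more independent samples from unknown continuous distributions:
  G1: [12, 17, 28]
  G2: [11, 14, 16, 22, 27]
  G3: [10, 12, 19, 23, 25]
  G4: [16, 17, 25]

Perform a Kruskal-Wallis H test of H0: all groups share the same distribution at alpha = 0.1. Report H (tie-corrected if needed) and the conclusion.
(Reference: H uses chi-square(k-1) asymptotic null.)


Step 1: Combine all N = 16 observations and assign midranks.
sorted (value, group, rank): (10,G3,1), (11,G2,2), (12,G1,3.5), (12,G3,3.5), (14,G2,5), (16,G2,6.5), (16,G4,6.5), (17,G1,8.5), (17,G4,8.5), (19,G3,10), (22,G2,11), (23,G3,12), (25,G3,13.5), (25,G4,13.5), (27,G2,15), (28,G1,16)
Step 2: Sum ranks within each group.
R_1 = 28 (n_1 = 3)
R_2 = 39.5 (n_2 = 5)
R_3 = 40 (n_3 = 5)
R_4 = 28.5 (n_4 = 3)
Step 3: H = 12/(N(N+1)) * sum(R_i^2/n_i) - 3(N+1)
     = 12/(16*17) * (28^2/3 + 39.5^2/5 + 40^2/5 + 28.5^2/3) - 3*17
     = 0.044118 * 1164.13 - 51
     = 0.358824.
Step 4: Ties present; correction factor C = 1 - 24/(16^3 - 16) = 0.994118. Corrected H = 0.358824 / 0.994118 = 0.360947.
Step 5: Under H0, H ~ chi^2(3); p-value = 0.948186.
Step 6: alpha = 0.1. fail to reject H0.

H = 0.3609, df = 3, p = 0.948186, fail to reject H0.


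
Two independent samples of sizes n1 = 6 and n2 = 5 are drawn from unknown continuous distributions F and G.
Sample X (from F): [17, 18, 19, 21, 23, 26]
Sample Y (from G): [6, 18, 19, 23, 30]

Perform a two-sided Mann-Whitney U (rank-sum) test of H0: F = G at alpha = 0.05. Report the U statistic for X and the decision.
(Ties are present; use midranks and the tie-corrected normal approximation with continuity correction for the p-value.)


Step 1: Combine and sort all 11 observations; assign midranks.
sorted (value, group): (6,Y), (17,X), (18,X), (18,Y), (19,X), (19,Y), (21,X), (23,X), (23,Y), (26,X), (30,Y)
ranks: 6->1, 17->2, 18->3.5, 18->3.5, 19->5.5, 19->5.5, 21->7, 23->8.5, 23->8.5, 26->10, 30->11
Step 2: Rank sum for X: R1 = 2 + 3.5 + 5.5 + 7 + 8.5 + 10 = 36.5.
Step 3: U_X = R1 - n1(n1+1)/2 = 36.5 - 6*7/2 = 36.5 - 21 = 15.5.
       U_Y = n1*n2 - U_X = 30 - 15.5 = 14.5.
Step 4: Ties are present, so use the tie-corrected normal approximation (with continuity correction) for the p-value.
Step 5: p-value = 1.000000; compare to alpha = 0.05. fail to reject H0.

U_X = 15.5, p = 1.000000, fail to reject H0 at alpha = 0.05.


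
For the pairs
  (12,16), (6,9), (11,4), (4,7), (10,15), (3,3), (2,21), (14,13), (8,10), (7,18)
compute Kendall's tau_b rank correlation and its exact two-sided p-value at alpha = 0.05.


Step 1: Enumerate the 45 unordered pairs (i,j) with i<j and classify each by sign(x_j-x_i) * sign(y_j-y_i).
  (1,2):dx=-6,dy=-7->C; (1,3):dx=-1,dy=-12->C; (1,4):dx=-8,dy=-9->C; (1,5):dx=-2,dy=-1->C
  (1,6):dx=-9,dy=-13->C; (1,7):dx=-10,dy=+5->D; (1,8):dx=+2,dy=-3->D; (1,9):dx=-4,dy=-6->C
  (1,10):dx=-5,dy=+2->D; (2,3):dx=+5,dy=-5->D; (2,4):dx=-2,dy=-2->C; (2,5):dx=+4,dy=+6->C
  (2,6):dx=-3,dy=-6->C; (2,7):dx=-4,dy=+12->D; (2,8):dx=+8,dy=+4->C; (2,9):dx=+2,dy=+1->C
  (2,10):dx=+1,dy=+9->C; (3,4):dx=-7,dy=+3->D; (3,5):dx=-1,dy=+11->D; (3,6):dx=-8,dy=-1->C
  (3,7):dx=-9,dy=+17->D; (3,8):dx=+3,dy=+9->C; (3,9):dx=-3,dy=+6->D; (3,10):dx=-4,dy=+14->D
  (4,5):dx=+6,dy=+8->C; (4,6):dx=-1,dy=-4->C; (4,7):dx=-2,dy=+14->D; (4,8):dx=+10,dy=+6->C
  (4,9):dx=+4,dy=+3->C; (4,10):dx=+3,dy=+11->C; (5,6):dx=-7,dy=-12->C; (5,7):dx=-8,dy=+6->D
  (5,8):dx=+4,dy=-2->D; (5,9):dx=-2,dy=-5->C; (5,10):dx=-3,dy=+3->D; (6,7):dx=-1,dy=+18->D
  (6,8):dx=+11,dy=+10->C; (6,9):dx=+5,dy=+7->C; (6,10):dx=+4,dy=+15->C; (7,8):dx=+12,dy=-8->D
  (7,9):dx=+6,dy=-11->D; (7,10):dx=+5,dy=-3->D; (8,9):dx=-6,dy=-3->C; (8,10):dx=-7,dy=+5->D
  (9,10):dx=-1,dy=+8->D
Step 2: C = 25, D = 20, total pairs = 45.
Step 3: tau = (C - D)/(n(n-1)/2) = (25 - 20)/45 = 0.111111.
Step 4: Exact two-sided p-value (enumerate n! = 3628800 permutations of y under H0): p = 0.727490.
Step 5: alpha = 0.05. fail to reject H0.

tau_b = 0.1111 (C=25, D=20), p = 0.727490, fail to reject H0.


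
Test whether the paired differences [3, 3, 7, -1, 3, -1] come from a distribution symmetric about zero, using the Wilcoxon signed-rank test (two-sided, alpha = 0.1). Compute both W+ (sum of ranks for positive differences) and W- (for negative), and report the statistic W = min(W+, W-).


Step 1: Drop any zero differences (none here) and take |d_i|.
|d| = [3, 3, 7, 1, 3, 1]
Step 2: Midrank |d_i| (ties get averaged ranks).
ranks: |3|->4, |3|->4, |7|->6, |1|->1.5, |3|->4, |1|->1.5
Step 3: Attach original signs; sum ranks with positive sign and with negative sign.
W+ = 4 + 4 + 6 + 4 = 18
W- = 1.5 + 1.5 = 3
(Check: W+ + W- = 21 should equal n(n+1)/2 = 21.)
Step 4: Test statistic W = min(W+, W-) = 3.
Step 5: Ties in |d|, so use the tie-corrected normal approximation.
        E[W] = n(n+1)/4 = 6*7/4 = 10.5.
        Tie groups: |d|=1 (t=2), |d|=3 (t=3); sum(t^3 - t) = 30.
        Var[W] = n(n+1)(2n+1)/24 - sum(t^3-t)/48 = 546/24 - 30/48 = 22.125.
        z = (W - E[W]) / sqrt(Var[W]) = (3 - 10.5) / 4.7037 = -1.5945.
        Two-sided p = 2*Phi(z) = 0.110828.
Step 6: alpha = 0.1. fail to reject H0.

W+ = 18, W- = 3, W = min = 3, p = 0.110828, fail to reject H0.


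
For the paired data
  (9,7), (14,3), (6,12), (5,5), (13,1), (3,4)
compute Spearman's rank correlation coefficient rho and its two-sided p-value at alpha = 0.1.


Step 1: Rank x and y separately (midranks; no ties here).
rank(x): 9->4, 14->6, 6->3, 5->2, 13->5, 3->1
rank(y): 7->5, 3->2, 12->6, 5->4, 1->1, 4->3
Step 2: d_i = R_x(i) - R_y(i); compute d_i^2.
  (4-5)^2=1, (6-2)^2=16, (3-6)^2=9, (2-4)^2=4, (5-1)^2=16, (1-3)^2=4
sum(d^2) = 50.
Step 3: rho = 1 - 6*50 / (6*(6^2 - 1)) = 1 - 300/210 = -0.428571.
Step 4: Under H0, t = rho * sqrt((n-2)/(1-rho^2)) = -0.9487 ~ t(4).
Step 5: Two-sided p-value from the t-distribution with 4 df = 0.396501.
Step 6: alpha = 0.1. fail to reject H0.

rho = -0.4286, p = 0.396501, fail to reject H0 at alpha = 0.1.


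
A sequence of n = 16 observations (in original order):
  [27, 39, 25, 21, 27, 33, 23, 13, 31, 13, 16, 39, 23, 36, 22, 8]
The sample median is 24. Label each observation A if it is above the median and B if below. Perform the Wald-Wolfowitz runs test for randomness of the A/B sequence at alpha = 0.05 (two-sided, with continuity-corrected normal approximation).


Step 1: Compute median = 24; label A = above, B = below.
Labels in order: AAABAABBABBABABB  (n_A = 8, n_B = 8)
Step 2: Count runs R = 10.
Step 3: Under H0 (random ordering), E[R] = 2*n_A*n_B/(n_A+n_B) + 1 = 2*8*8/16 + 1 = 9.0000.
        Var[R] = 2*n_A*n_B*(2*n_A*n_B - n_A - n_B) / ((n_A+n_B)^2 * (n_A+n_B-1)) = 14336/3840 = 3.7333.
        SD[R] = 1.9322.
Step 4: Continuity-corrected z = (R - 0.5 - E[R]) / SD[R] = (10 - 0.5 - 9.0000) / 1.9322 = 0.2588.
Step 5: Two-sided p-value via normal approximation = 2*(1 - Phi(|z|)) = 0.795809.
Step 6: alpha = 0.05. fail to reject H0.

R = 10, z = 0.2588, p = 0.795809, fail to reject H0.


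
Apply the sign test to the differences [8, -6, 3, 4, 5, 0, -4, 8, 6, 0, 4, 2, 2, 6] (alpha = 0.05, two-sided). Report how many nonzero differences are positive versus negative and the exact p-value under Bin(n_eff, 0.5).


Step 1: Discard zero differences. Original n = 14; n_eff = number of nonzero differences = 12.
Nonzero differences (with sign): +8, -6, +3, +4, +5, -4, +8, +6, +4, +2, +2, +6
Step 2: Count signs: positive = 10, negative = 2.
Step 3: Under H0: P(positive) = 0.5, so the number of positives S ~ Bin(12, 0.5).
Step 4: Two-sided exact p-value = sum of Bin(12,0.5) probabilities at or below the observed probability = 0.038574.
Step 5: alpha = 0.05. reject H0.

n_eff = 12, pos = 10, neg = 2, p = 0.038574, reject H0.


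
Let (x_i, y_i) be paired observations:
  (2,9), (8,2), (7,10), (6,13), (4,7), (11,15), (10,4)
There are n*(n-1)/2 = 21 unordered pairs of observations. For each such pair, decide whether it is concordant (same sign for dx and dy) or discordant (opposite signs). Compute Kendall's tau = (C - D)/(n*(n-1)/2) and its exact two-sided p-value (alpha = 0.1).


Step 1: Enumerate the 21 unordered pairs (i,j) with i<j and classify each by sign(x_j-x_i) * sign(y_j-y_i).
  (1,2):dx=+6,dy=-7->D; (1,3):dx=+5,dy=+1->C; (1,4):dx=+4,dy=+4->C; (1,5):dx=+2,dy=-2->D
  (1,6):dx=+9,dy=+6->C; (1,7):dx=+8,dy=-5->D; (2,3):dx=-1,dy=+8->D; (2,4):dx=-2,dy=+11->D
  (2,5):dx=-4,dy=+5->D; (2,6):dx=+3,dy=+13->C; (2,7):dx=+2,dy=+2->C; (3,4):dx=-1,dy=+3->D
  (3,5):dx=-3,dy=-3->C; (3,6):dx=+4,dy=+5->C; (3,7):dx=+3,dy=-6->D; (4,5):dx=-2,dy=-6->C
  (4,6):dx=+5,dy=+2->C; (4,7):dx=+4,dy=-9->D; (5,6):dx=+7,dy=+8->C; (5,7):dx=+6,dy=-3->D
  (6,7):dx=-1,dy=-11->C
Step 2: C = 11, D = 10, total pairs = 21.
Step 3: tau = (C - D)/(n(n-1)/2) = (11 - 10)/21 = 0.047619.
Step 4: Exact two-sided p-value (enumerate n! = 5040 permutations of y under H0): p = 1.000000.
Step 5: alpha = 0.1. fail to reject H0.

tau_b = 0.0476 (C=11, D=10), p = 1.000000, fail to reject H0.


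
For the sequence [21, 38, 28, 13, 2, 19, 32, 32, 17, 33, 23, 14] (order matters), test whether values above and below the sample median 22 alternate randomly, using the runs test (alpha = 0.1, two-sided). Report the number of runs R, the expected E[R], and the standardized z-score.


Step 1: Compute median = 22; label A = above, B = below.
Labels in order: BAABBBAABAAB  (n_A = 6, n_B = 6)
Step 2: Count runs R = 7.
Step 3: Under H0 (random ordering), E[R] = 2*n_A*n_B/(n_A+n_B) + 1 = 2*6*6/12 + 1 = 7.0000.
        Var[R] = 2*n_A*n_B*(2*n_A*n_B - n_A - n_B) / ((n_A+n_B)^2 * (n_A+n_B-1)) = 4320/1584 = 2.7273.
        SD[R] = 1.6514.
Step 4: R = E[R], so z = 0 with no continuity correction.
Step 5: Two-sided p-value via normal approximation = 2*(1 - Phi(|z|)) = 1.000000.
Step 6: alpha = 0.1. fail to reject H0.

R = 7, z = 0.0000, p = 1.000000, fail to reject H0.


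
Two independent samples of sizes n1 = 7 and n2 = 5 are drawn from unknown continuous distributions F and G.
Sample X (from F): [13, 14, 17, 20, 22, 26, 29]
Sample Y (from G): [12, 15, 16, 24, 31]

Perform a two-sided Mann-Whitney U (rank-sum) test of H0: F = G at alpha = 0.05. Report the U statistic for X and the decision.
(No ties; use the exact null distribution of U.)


Step 1: Combine and sort all 12 observations; assign midranks.
sorted (value, group): (12,Y), (13,X), (14,X), (15,Y), (16,Y), (17,X), (20,X), (22,X), (24,Y), (26,X), (29,X), (31,Y)
ranks: 12->1, 13->2, 14->3, 15->4, 16->5, 17->6, 20->7, 22->8, 24->9, 26->10, 29->11, 31->12
Step 2: Rank sum for X: R1 = 2 + 3 + 6 + 7 + 8 + 10 + 11 = 47.
Step 3: U_X = R1 - n1(n1+1)/2 = 47 - 7*8/2 = 47 - 28 = 19.
       U_Y = n1*n2 - U_X = 35 - 19 = 16.
Step 4: No ties, so the exact null distribution of U (based on enumerating the C(12,7) = 792 equally likely rank assignments) gives the two-sided p-value.
Step 5: p-value = 0.876263; compare to alpha = 0.05. fail to reject H0.

U_X = 19, p = 0.876263, fail to reject H0 at alpha = 0.05.


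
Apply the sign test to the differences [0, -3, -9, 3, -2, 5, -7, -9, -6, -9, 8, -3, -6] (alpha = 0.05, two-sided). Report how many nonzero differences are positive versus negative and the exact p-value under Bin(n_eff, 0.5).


Step 1: Discard zero differences. Original n = 13; n_eff = number of nonzero differences = 12.
Nonzero differences (with sign): -3, -9, +3, -2, +5, -7, -9, -6, -9, +8, -3, -6
Step 2: Count signs: positive = 3, negative = 9.
Step 3: Under H0: P(positive) = 0.5, so the number of positives S ~ Bin(12, 0.5).
Step 4: Two-sided exact p-value = sum of Bin(12,0.5) probabilities at or below the observed probability = 0.145996.
Step 5: alpha = 0.05. fail to reject H0.

n_eff = 12, pos = 3, neg = 9, p = 0.145996, fail to reject H0.


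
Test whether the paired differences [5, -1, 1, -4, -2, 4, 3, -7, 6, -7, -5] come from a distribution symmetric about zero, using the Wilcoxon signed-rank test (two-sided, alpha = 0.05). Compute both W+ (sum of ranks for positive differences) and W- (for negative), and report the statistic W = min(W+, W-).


Step 1: Drop any zero differences (none here) and take |d_i|.
|d| = [5, 1, 1, 4, 2, 4, 3, 7, 6, 7, 5]
Step 2: Midrank |d_i| (ties get averaged ranks).
ranks: |5|->7.5, |1|->1.5, |1|->1.5, |4|->5.5, |2|->3, |4|->5.5, |3|->4, |7|->10.5, |6|->9, |7|->10.5, |5|->7.5
Step 3: Attach original signs; sum ranks with positive sign and with negative sign.
W+ = 7.5 + 1.5 + 5.5 + 4 + 9 = 27.5
W- = 1.5 + 5.5 + 3 + 10.5 + 10.5 + 7.5 = 38.5
(Check: W+ + W- = 66 should equal n(n+1)/2 = 66.)
Step 4: Test statistic W = min(W+, W-) = 27.5.
Step 5: Ties in |d|, so use the tie-corrected normal approximation.
        E[W] = n(n+1)/4 = 11*12/4 = 33.
        Tie groups: |d|=1 (t=2), |d|=4 (t=2), |d|=5 (t=2), |d|=7 (t=2); sum(t^3 - t) = 24.
        Var[W] = n(n+1)(2n+1)/24 - sum(t^3-t)/48 = 3036/24 - 24/48 = 126.
        z = (W - E[W]) / sqrt(Var[W]) = (27.5 - 33) / 11.2250 = -0.4900.
        Two-sided p = 2*Phi(z) = 0.624149.
Step 6: alpha = 0.05. fail to reject H0.

W+ = 27.5, W- = 38.5, W = min = 27.5, p = 0.624149, fail to reject H0.


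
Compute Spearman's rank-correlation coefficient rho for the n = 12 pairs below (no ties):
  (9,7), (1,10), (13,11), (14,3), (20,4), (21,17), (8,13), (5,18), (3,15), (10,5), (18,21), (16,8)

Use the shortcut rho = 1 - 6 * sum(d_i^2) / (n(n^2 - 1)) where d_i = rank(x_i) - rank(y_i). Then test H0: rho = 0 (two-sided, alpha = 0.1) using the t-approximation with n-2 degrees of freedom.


Step 1: Rank x and y separately (midranks; no ties here).
rank(x): 9->5, 1->1, 13->7, 14->8, 20->11, 21->12, 8->4, 5->3, 3->2, 10->6, 18->10, 16->9
rank(y): 7->4, 10->6, 11->7, 3->1, 4->2, 17->10, 13->8, 18->11, 15->9, 5->3, 21->12, 8->5
Step 2: d_i = R_x(i) - R_y(i); compute d_i^2.
  (5-4)^2=1, (1-6)^2=25, (7-7)^2=0, (8-1)^2=49, (11-2)^2=81, (12-10)^2=4, (4-8)^2=16, (3-11)^2=64, (2-9)^2=49, (6-3)^2=9, (10-12)^2=4, (9-5)^2=16
sum(d^2) = 318.
Step 3: rho = 1 - 6*318 / (12*(12^2 - 1)) = 1 - 1908/1716 = -0.111888.
Step 4: Under H0, t = rho * sqrt((n-2)/(1-rho^2)) = -0.3561 ~ t(10).
Step 5: Two-sided p-value from the t-distribution with 10 df = 0.729195.
Step 6: alpha = 0.1. fail to reject H0.

rho = -0.1119, p = 0.729195, fail to reject H0 at alpha = 0.1.


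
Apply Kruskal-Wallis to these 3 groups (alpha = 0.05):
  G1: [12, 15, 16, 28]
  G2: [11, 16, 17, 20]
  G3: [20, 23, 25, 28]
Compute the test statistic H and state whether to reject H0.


Step 1: Combine all N = 12 observations and assign midranks.
sorted (value, group, rank): (11,G2,1), (12,G1,2), (15,G1,3), (16,G1,4.5), (16,G2,4.5), (17,G2,6), (20,G2,7.5), (20,G3,7.5), (23,G3,9), (25,G3,10), (28,G1,11.5), (28,G3,11.5)
Step 2: Sum ranks within each group.
R_1 = 21 (n_1 = 4)
R_2 = 19 (n_2 = 4)
R_3 = 38 (n_3 = 4)
Step 3: H = 12/(N(N+1)) * sum(R_i^2/n_i) - 3(N+1)
     = 12/(12*13) * (21^2/4 + 19^2/4 + 38^2/4) - 3*13
     = 0.076923 * 561.5 - 39
     = 4.192308.
Step 4: Ties present; correction factor C = 1 - 18/(12^3 - 12) = 0.989510. Corrected H = 4.192308 / 0.989510 = 4.236749.
Step 5: Under H0, H ~ chi^2(2); p-value = 0.120227.
Step 6: alpha = 0.05. fail to reject H0.

H = 4.2367, df = 2, p = 0.120227, fail to reject H0.


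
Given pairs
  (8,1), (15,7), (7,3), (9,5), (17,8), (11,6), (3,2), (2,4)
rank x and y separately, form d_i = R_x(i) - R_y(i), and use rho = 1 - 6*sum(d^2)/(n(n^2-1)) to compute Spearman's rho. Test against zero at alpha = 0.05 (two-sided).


Step 1: Rank x and y separately (midranks; no ties here).
rank(x): 8->4, 15->7, 7->3, 9->5, 17->8, 11->6, 3->2, 2->1
rank(y): 1->1, 7->7, 3->3, 5->5, 8->8, 6->6, 2->2, 4->4
Step 2: d_i = R_x(i) - R_y(i); compute d_i^2.
  (4-1)^2=9, (7-7)^2=0, (3-3)^2=0, (5-5)^2=0, (8-8)^2=0, (6-6)^2=0, (2-2)^2=0, (1-4)^2=9
sum(d^2) = 18.
Step 3: rho = 1 - 6*18 / (8*(8^2 - 1)) = 1 - 108/504 = 0.785714.
Step 4: Under H0, t = rho * sqrt((n-2)/(1-rho^2)) = 3.1113 ~ t(6).
Step 5: Two-sided p-value from the t-distribution with 6 df = 0.020815.
Step 6: alpha = 0.05. reject H0.

rho = 0.7857, p = 0.020815, reject H0 at alpha = 0.05.


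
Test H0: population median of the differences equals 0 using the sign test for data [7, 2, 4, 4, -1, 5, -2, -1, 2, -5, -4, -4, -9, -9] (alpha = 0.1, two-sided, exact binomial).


Step 1: Discard zero differences. Original n = 14; n_eff = number of nonzero differences = 14.
Nonzero differences (with sign): +7, +2, +4, +4, -1, +5, -2, -1, +2, -5, -4, -4, -9, -9
Step 2: Count signs: positive = 6, negative = 8.
Step 3: Under H0: P(positive) = 0.5, so the number of positives S ~ Bin(14, 0.5).
Step 4: Two-sided exact p-value = sum of Bin(14,0.5) probabilities at or below the observed probability = 0.790527.
Step 5: alpha = 0.1. fail to reject H0.

n_eff = 14, pos = 6, neg = 8, p = 0.790527, fail to reject H0.


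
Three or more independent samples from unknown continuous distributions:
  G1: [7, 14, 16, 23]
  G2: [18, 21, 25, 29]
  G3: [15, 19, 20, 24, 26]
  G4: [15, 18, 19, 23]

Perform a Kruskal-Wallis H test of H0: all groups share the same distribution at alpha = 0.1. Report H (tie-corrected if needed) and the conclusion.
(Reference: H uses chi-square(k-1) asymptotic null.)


Step 1: Combine all N = 17 observations and assign midranks.
sorted (value, group, rank): (7,G1,1), (14,G1,2), (15,G3,3.5), (15,G4,3.5), (16,G1,5), (18,G2,6.5), (18,G4,6.5), (19,G3,8.5), (19,G4,8.5), (20,G3,10), (21,G2,11), (23,G1,12.5), (23,G4,12.5), (24,G3,14), (25,G2,15), (26,G3,16), (29,G2,17)
Step 2: Sum ranks within each group.
R_1 = 20.5 (n_1 = 4)
R_2 = 49.5 (n_2 = 4)
R_3 = 52 (n_3 = 5)
R_4 = 31 (n_4 = 4)
Step 3: H = 12/(N(N+1)) * sum(R_i^2/n_i) - 3(N+1)
     = 12/(17*18) * (20.5^2/4 + 49.5^2/4 + 52^2/5 + 31^2/4) - 3*18
     = 0.039216 * 1498.67 - 54
     = 4.771569.
Step 4: Ties present; correction factor C = 1 - 24/(17^3 - 17) = 0.995098. Corrected H = 4.771569 / 0.995098 = 4.795074.
Step 5: Under H0, H ~ chi^2(3); p-value = 0.187433.
Step 6: alpha = 0.1. fail to reject H0.

H = 4.7951, df = 3, p = 0.187433, fail to reject H0.


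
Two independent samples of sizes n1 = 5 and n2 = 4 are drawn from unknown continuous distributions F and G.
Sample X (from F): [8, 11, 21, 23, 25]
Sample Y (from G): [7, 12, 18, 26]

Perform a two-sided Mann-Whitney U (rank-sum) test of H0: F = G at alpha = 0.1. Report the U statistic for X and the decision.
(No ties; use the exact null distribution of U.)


Step 1: Combine and sort all 9 observations; assign midranks.
sorted (value, group): (7,Y), (8,X), (11,X), (12,Y), (18,Y), (21,X), (23,X), (25,X), (26,Y)
ranks: 7->1, 8->2, 11->3, 12->4, 18->5, 21->6, 23->7, 25->8, 26->9
Step 2: Rank sum for X: R1 = 2 + 3 + 6 + 7 + 8 = 26.
Step 3: U_X = R1 - n1(n1+1)/2 = 26 - 5*6/2 = 26 - 15 = 11.
       U_Y = n1*n2 - U_X = 20 - 11 = 9.
Step 4: No ties, so the exact null distribution of U (based on enumerating the C(9,5) = 126 equally likely rank assignments) gives the two-sided p-value.
Step 5: p-value = 0.904762; compare to alpha = 0.1. fail to reject H0.

U_X = 11, p = 0.904762, fail to reject H0 at alpha = 0.1.


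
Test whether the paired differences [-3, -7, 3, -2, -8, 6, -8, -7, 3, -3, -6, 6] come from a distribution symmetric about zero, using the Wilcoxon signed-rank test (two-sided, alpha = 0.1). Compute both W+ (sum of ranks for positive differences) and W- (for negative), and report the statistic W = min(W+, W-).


Step 1: Drop any zero differences (none here) and take |d_i|.
|d| = [3, 7, 3, 2, 8, 6, 8, 7, 3, 3, 6, 6]
Step 2: Midrank |d_i| (ties get averaged ranks).
ranks: |3|->3.5, |7|->9.5, |3|->3.5, |2|->1, |8|->11.5, |6|->7, |8|->11.5, |7|->9.5, |3|->3.5, |3|->3.5, |6|->7, |6|->7
Step 3: Attach original signs; sum ranks with positive sign and with negative sign.
W+ = 3.5 + 7 + 3.5 + 7 = 21
W- = 3.5 + 9.5 + 1 + 11.5 + 11.5 + 9.5 + 3.5 + 7 = 57
(Check: W+ + W- = 78 should equal n(n+1)/2 = 78.)
Step 4: Test statistic W = min(W+, W-) = 21.
Step 5: Ties in |d|, so use the tie-corrected normal approximation.
        E[W] = n(n+1)/4 = 12*13/4 = 39.
        Tie groups: |d|=3 (t=4), |d|=6 (t=3), |d|=7 (t=2), |d|=8 (t=2); sum(t^3 - t) = 96.
        Var[W] = n(n+1)(2n+1)/24 - sum(t^3-t)/48 = 3900/24 - 96/48 = 160.5.
        z = (W - E[W]) / sqrt(Var[W]) = (21 - 39) / 12.6689 = -1.4208.
        Two-sided p = 2*Phi(z) = 0.155373.
Step 6: alpha = 0.1. fail to reject H0.

W+ = 21, W- = 57, W = min = 21, p = 0.155373, fail to reject H0.


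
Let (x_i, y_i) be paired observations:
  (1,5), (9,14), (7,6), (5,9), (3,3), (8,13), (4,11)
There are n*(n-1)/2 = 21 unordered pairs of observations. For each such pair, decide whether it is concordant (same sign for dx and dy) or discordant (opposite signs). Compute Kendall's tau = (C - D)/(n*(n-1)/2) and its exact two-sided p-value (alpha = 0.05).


Step 1: Enumerate the 21 unordered pairs (i,j) with i<j and classify each by sign(x_j-x_i) * sign(y_j-y_i).
  (1,2):dx=+8,dy=+9->C; (1,3):dx=+6,dy=+1->C; (1,4):dx=+4,dy=+4->C; (1,5):dx=+2,dy=-2->D
  (1,6):dx=+7,dy=+8->C; (1,7):dx=+3,dy=+6->C; (2,3):dx=-2,dy=-8->C; (2,4):dx=-4,dy=-5->C
  (2,5):dx=-6,dy=-11->C; (2,6):dx=-1,dy=-1->C; (2,7):dx=-5,dy=-3->C; (3,4):dx=-2,dy=+3->D
  (3,5):dx=-4,dy=-3->C; (3,6):dx=+1,dy=+7->C; (3,7):dx=-3,dy=+5->D; (4,5):dx=-2,dy=-6->C
  (4,6):dx=+3,dy=+4->C; (4,7):dx=-1,dy=+2->D; (5,6):dx=+5,dy=+10->C; (5,7):dx=+1,dy=+8->C
  (6,7):dx=-4,dy=-2->C
Step 2: C = 17, D = 4, total pairs = 21.
Step 3: tau = (C - D)/(n(n-1)/2) = (17 - 4)/21 = 0.619048.
Step 4: Exact two-sided p-value (enumerate n! = 5040 permutations of y under H0): p = 0.069048.
Step 5: alpha = 0.05. fail to reject H0.

tau_b = 0.6190 (C=17, D=4), p = 0.069048, fail to reject H0.


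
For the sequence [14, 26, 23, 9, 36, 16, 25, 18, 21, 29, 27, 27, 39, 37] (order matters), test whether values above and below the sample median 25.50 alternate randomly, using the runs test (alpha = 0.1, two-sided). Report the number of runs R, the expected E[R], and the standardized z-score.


Step 1: Compute median = 25.50; label A = above, B = below.
Labels in order: BABBABBBBAAAAA  (n_A = 7, n_B = 7)
Step 2: Count runs R = 6.
Step 3: Under H0 (random ordering), E[R] = 2*n_A*n_B/(n_A+n_B) + 1 = 2*7*7/14 + 1 = 8.0000.
        Var[R] = 2*n_A*n_B*(2*n_A*n_B - n_A - n_B) / ((n_A+n_B)^2 * (n_A+n_B-1)) = 8232/2548 = 3.2308.
        SD[R] = 1.7974.
Step 4: Continuity-corrected z = (R + 0.5 - E[R]) / SD[R] = (6 + 0.5 - 8.0000) / 1.7974 = -0.8345.
Step 5: Two-sided p-value via normal approximation = 2*(1 - Phi(|z|)) = 0.403986.
Step 6: alpha = 0.1. fail to reject H0.

R = 6, z = -0.8345, p = 0.403986, fail to reject H0.


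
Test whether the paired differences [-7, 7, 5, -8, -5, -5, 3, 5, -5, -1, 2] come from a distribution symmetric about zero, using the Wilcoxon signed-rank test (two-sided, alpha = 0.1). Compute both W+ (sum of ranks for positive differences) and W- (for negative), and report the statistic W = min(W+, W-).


Step 1: Drop any zero differences (none here) and take |d_i|.
|d| = [7, 7, 5, 8, 5, 5, 3, 5, 5, 1, 2]
Step 2: Midrank |d_i| (ties get averaged ranks).
ranks: |7|->9.5, |7|->9.5, |5|->6, |8|->11, |5|->6, |5|->6, |3|->3, |5|->6, |5|->6, |1|->1, |2|->2
Step 3: Attach original signs; sum ranks with positive sign and with negative sign.
W+ = 9.5 + 6 + 3 + 6 + 2 = 26.5
W- = 9.5 + 11 + 6 + 6 + 6 + 1 = 39.5
(Check: W+ + W- = 66 should equal n(n+1)/2 = 66.)
Step 4: Test statistic W = min(W+, W-) = 26.5.
Step 5: Ties in |d|, so use the tie-corrected normal approximation.
        E[W] = n(n+1)/4 = 11*12/4 = 33.
        Tie groups: |d|=5 (t=5), |d|=7 (t=2); sum(t^3 - t) = 126.
        Var[W] = n(n+1)(2n+1)/24 - sum(t^3-t)/48 = 3036/24 - 126/48 = 123.875.
        z = (W - E[W]) / sqrt(Var[W]) = (26.5 - 33) / 11.1299 = -0.5840.
        Two-sided p = 2*Phi(z) = 0.559212.
Step 6: alpha = 0.1. fail to reject H0.

W+ = 26.5, W- = 39.5, W = min = 26.5, p = 0.559212, fail to reject H0.


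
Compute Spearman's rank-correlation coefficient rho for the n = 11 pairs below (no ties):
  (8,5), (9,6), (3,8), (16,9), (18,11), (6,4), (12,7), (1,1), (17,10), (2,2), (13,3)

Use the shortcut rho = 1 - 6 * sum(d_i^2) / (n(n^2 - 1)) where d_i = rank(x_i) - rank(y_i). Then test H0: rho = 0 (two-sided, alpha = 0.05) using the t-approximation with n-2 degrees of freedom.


Step 1: Rank x and y separately (midranks; no ties here).
rank(x): 8->5, 9->6, 3->3, 16->9, 18->11, 6->4, 12->7, 1->1, 17->10, 2->2, 13->8
rank(y): 5->5, 6->6, 8->8, 9->9, 11->11, 4->4, 7->7, 1->1, 10->10, 2->2, 3->3
Step 2: d_i = R_x(i) - R_y(i); compute d_i^2.
  (5-5)^2=0, (6-6)^2=0, (3-8)^2=25, (9-9)^2=0, (11-11)^2=0, (4-4)^2=0, (7-7)^2=0, (1-1)^2=0, (10-10)^2=0, (2-2)^2=0, (8-3)^2=25
sum(d^2) = 50.
Step 3: rho = 1 - 6*50 / (11*(11^2 - 1)) = 1 - 300/1320 = 0.772727.
Step 4: Under H0, t = rho * sqrt((n-2)/(1-rho^2)) = 3.6522 ~ t(9).
Step 5: Two-sided p-value from the t-distribution with 9 df = 0.005299.
Step 6: alpha = 0.05. reject H0.

rho = 0.7727, p = 0.005299, reject H0 at alpha = 0.05.


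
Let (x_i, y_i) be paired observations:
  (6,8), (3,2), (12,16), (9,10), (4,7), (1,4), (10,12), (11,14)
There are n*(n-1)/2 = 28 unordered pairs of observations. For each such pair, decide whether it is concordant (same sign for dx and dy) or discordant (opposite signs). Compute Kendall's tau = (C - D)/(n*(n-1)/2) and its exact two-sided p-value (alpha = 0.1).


Step 1: Enumerate the 28 unordered pairs (i,j) with i<j and classify each by sign(x_j-x_i) * sign(y_j-y_i).
  (1,2):dx=-3,dy=-6->C; (1,3):dx=+6,dy=+8->C; (1,4):dx=+3,dy=+2->C; (1,5):dx=-2,dy=-1->C
  (1,6):dx=-5,dy=-4->C; (1,7):dx=+4,dy=+4->C; (1,8):dx=+5,dy=+6->C; (2,3):dx=+9,dy=+14->C
  (2,4):dx=+6,dy=+8->C; (2,5):dx=+1,dy=+5->C; (2,6):dx=-2,dy=+2->D; (2,7):dx=+7,dy=+10->C
  (2,8):dx=+8,dy=+12->C; (3,4):dx=-3,dy=-6->C; (3,5):dx=-8,dy=-9->C; (3,6):dx=-11,dy=-12->C
  (3,7):dx=-2,dy=-4->C; (3,8):dx=-1,dy=-2->C; (4,5):dx=-5,dy=-3->C; (4,6):dx=-8,dy=-6->C
  (4,7):dx=+1,dy=+2->C; (4,8):dx=+2,dy=+4->C; (5,6):dx=-3,dy=-3->C; (5,7):dx=+6,dy=+5->C
  (5,8):dx=+7,dy=+7->C; (6,7):dx=+9,dy=+8->C; (6,8):dx=+10,dy=+10->C; (7,8):dx=+1,dy=+2->C
Step 2: C = 27, D = 1, total pairs = 28.
Step 3: tau = (C - D)/(n(n-1)/2) = (27 - 1)/28 = 0.928571.
Step 4: Exact two-sided p-value (enumerate n! = 40320 permutations of y under H0): p = 0.000397.
Step 5: alpha = 0.1. reject H0.

tau_b = 0.9286 (C=27, D=1), p = 0.000397, reject H0.


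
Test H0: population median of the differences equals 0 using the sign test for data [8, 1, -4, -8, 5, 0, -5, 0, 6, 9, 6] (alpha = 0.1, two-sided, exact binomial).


Step 1: Discard zero differences. Original n = 11; n_eff = number of nonzero differences = 9.
Nonzero differences (with sign): +8, +1, -4, -8, +5, -5, +6, +9, +6
Step 2: Count signs: positive = 6, negative = 3.
Step 3: Under H0: P(positive) = 0.5, so the number of positives S ~ Bin(9, 0.5).
Step 4: Two-sided exact p-value = sum of Bin(9,0.5) probabilities at or below the observed probability = 0.507812.
Step 5: alpha = 0.1. fail to reject H0.

n_eff = 9, pos = 6, neg = 3, p = 0.507812, fail to reject H0.
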